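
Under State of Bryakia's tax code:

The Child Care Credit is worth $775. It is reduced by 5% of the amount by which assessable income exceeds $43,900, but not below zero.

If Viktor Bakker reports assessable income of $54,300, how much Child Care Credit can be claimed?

$255

Child Care Credit: 5% of the $10,400 excess over $43,900 is $520; credit = $775 − $520 = $255.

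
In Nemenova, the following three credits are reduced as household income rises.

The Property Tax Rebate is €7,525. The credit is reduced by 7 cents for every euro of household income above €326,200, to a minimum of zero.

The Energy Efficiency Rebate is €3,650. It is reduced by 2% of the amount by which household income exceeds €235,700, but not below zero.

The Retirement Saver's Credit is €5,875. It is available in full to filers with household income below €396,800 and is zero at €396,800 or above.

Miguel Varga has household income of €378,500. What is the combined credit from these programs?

€10,533

Property Tax Rebate: 7% of the €52,300 excess over €326,200 is €3,661; credit = €7,525 − €3,661 = €3,864.
Energy Efficiency Rebate: 2% of the €142,800 excess over €235,700 is €2,856; credit = €3,650 − €2,856 = €794.
Retirement Saver's Credit: €378,500 is below the €396,800 cutoff, so the full €5,875 applies.
Total: €3,864 + €794 + €5,875 = €10,533.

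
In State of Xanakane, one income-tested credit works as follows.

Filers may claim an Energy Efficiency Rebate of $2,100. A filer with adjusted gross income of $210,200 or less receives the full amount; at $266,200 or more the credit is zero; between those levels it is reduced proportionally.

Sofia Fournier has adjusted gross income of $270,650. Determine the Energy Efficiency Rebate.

$0

Energy Efficiency Rebate: $270,650 is at or above $266,200, so the credit is $0.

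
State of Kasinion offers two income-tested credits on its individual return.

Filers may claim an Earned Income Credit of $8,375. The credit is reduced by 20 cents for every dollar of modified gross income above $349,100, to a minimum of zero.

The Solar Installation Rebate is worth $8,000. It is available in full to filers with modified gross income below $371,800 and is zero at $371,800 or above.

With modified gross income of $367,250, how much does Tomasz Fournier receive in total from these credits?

Earned Income Credit: 20% of the $18,150 excess over $349,100 is $3,630; credit = $8,375 − $3,630 = $4,745.
Solar Installation Rebate: $367,250 is below the $371,800 cutoff, so the full $8,000 applies.
Total: $4,745 + $8,000 = $12,745.

$12,745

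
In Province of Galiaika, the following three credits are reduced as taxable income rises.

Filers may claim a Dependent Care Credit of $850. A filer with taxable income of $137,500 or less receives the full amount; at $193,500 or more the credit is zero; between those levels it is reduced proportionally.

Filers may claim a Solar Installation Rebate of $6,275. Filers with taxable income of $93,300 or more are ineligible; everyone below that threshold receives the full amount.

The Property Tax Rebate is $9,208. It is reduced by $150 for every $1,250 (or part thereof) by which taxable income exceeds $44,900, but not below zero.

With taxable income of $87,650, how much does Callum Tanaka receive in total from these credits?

$11,083

Dependent Care Credit: $87,650 is at or below the $137,500 threshold, so the full $850 applies.
Solar Installation Rebate: $87,650 is below the $93,300 cutoff, so the full $6,275 applies.
Property Tax Rebate: income exceeds $44,900 by $42,750, which is 35 full-or-partial $1,250 increments; reduction = 35 × $150 = $5,250, leaving $3,958.
Total: $850 + $6,275 + $3,958 = $11,083.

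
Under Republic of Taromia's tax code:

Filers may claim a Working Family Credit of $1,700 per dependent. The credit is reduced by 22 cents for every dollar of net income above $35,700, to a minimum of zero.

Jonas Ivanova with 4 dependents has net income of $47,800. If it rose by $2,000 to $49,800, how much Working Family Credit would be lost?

$440

At $47,800 — base = 4 × $1,700 = $6,800. 22% of the $12,100 excess over $35,700 is $2,662; credit = $6,800 − $2,662 = $4,138.
At $49,800 — base = 4 × $1,700 = $6,800. 22% of the $14,100 excess over $35,700 is $3,102; credit = $6,800 − $3,102 = $3,698.
Lost: $4,138 − $3,698 = $440.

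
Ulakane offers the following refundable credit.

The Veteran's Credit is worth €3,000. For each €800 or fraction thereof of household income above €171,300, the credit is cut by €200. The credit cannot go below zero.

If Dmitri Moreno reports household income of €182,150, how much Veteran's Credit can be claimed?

€200

Veteran's Credit: income exceeds €171,300 by €10,850, which is 14 full-or-partial €800 increments; reduction = 14 × €200 = €2,800, leaving €200.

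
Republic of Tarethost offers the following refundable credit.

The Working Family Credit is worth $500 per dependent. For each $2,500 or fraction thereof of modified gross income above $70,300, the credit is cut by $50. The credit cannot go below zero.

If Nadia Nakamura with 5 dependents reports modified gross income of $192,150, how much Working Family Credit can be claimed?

Working Family Credit: base = 5 × $500 = $2,500. income exceeds $70,300 by $121,850, which is 49 full-or-partial $2,500 increments; reduction = 49 × $50 = $2,450, leaving $50.

$50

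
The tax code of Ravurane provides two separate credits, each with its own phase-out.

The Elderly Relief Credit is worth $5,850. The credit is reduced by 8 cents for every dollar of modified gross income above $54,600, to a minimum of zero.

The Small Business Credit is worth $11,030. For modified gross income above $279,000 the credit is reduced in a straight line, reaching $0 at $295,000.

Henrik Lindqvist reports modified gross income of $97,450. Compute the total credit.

$13,452

Elderly Relief Credit: 8% of the $42,850 excess over $54,600 is $3,428; credit = $5,850 − $3,428 = $2,422.
Small Business Credit: $97,450 is at or below the $279,000 threshold, so the full $11,030 applies.
Total: $2,422 + $11,030 = $13,452.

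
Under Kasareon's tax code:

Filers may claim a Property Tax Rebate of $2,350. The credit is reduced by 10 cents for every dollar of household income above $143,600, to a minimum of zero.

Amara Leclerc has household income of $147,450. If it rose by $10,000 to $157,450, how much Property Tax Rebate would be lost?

At $147,450 — 10% of the $3,850 excess over $143,600 is $385; credit = $2,350 − $385 = $1,965.
At $157,450 — 10% of the $13,850 excess over $143,600 is $1,385; credit = $2,350 − $1,385 = $965.
Lost: $1,965 − $965 = $1,000.

$1,000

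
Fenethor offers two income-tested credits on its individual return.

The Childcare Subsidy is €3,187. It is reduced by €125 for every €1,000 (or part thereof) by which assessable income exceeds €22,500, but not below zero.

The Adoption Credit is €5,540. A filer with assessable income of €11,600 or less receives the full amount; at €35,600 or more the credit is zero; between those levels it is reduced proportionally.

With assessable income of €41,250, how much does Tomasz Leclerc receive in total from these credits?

€812

Childcare Subsidy: income exceeds €22,500 by €18,750, which is 19 full-or-partial €1,000 increments; reduction = 19 × €125 = €2,375, leaving €812.
Adoption Credit: €41,250 is at or above €35,600, so the credit is €0.
Total: €812 + €0 = €812.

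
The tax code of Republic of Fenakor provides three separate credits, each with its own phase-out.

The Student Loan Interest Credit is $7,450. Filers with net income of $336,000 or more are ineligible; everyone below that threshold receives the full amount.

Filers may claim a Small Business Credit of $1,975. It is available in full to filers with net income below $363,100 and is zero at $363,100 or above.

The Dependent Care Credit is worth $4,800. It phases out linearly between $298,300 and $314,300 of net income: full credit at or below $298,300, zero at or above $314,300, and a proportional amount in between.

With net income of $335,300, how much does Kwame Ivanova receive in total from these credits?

Student Loan Interest Credit: $335,300 is below the $336,000 cutoff, so the full $7,450 applies.
Small Business Credit: $335,300 is below the $363,100 cutoff, so the full $1,975 applies.
Dependent Care Credit: $335,300 is at or above $314,300, so the credit is $0.
Total: $7,450 + $1,975 + $0 = $9,425.

$9,425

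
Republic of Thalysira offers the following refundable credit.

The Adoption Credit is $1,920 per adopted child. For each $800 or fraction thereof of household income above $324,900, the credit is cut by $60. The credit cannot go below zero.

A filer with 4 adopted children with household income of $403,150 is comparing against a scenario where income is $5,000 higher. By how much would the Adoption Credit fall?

$420

At $403,150 — base = 4 × $1,920 = $7,680. income exceeds $324,900 by $78,250, which is 98 full-or-partial $800 increments; reduction = 98 × $60 = $5,880, leaving $1,800.
At $408,150 — base = 4 × $1,920 = $7,680. income exceeds $324,900 by $83,250, which is 105 full-or-partial $800 increments; reduction = 105 × $60 = $6,300, leaving $1,380.
Lost: $1,800 − $1,380 = $420.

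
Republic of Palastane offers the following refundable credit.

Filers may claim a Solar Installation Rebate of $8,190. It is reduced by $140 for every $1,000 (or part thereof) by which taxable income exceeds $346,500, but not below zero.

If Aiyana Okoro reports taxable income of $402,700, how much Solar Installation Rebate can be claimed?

Solar Installation Rebate: income exceeds $346,500 by $56,200, which is 57 full-or-partial $1,000 increments; reduction = 57 × $140 = $7,980, leaving $210.

$210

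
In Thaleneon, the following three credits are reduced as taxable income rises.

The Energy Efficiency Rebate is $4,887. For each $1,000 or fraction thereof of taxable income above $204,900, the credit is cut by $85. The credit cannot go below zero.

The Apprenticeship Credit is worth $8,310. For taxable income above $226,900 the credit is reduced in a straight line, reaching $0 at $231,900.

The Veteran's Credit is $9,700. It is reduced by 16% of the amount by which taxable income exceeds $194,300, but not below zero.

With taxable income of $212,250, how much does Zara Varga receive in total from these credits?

$19,345

Energy Efficiency Rebate: income exceeds $204,900 by $7,350, which is 8 full-or-partial $1,000 increments; reduction = 8 × $85 = $680, leaving $4,207.
Apprenticeship Credit: $212,250 is at or below the $226,900 threshold, so the full $8,310 applies.
Veteran's Credit: 16% of the $17,950 excess over $194,300 is $2,872; credit = $9,700 − $2,872 = $6,828.
Total: $4,207 + $8,310 + $6,828 = $19,345.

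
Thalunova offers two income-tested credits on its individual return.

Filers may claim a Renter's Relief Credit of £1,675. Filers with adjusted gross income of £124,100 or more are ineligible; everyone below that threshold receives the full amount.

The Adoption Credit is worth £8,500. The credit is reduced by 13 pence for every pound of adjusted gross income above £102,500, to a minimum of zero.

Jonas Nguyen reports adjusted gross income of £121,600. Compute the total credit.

Renter's Relief Credit: £121,600 is below the £124,100 cutoff, so the full £1,675 applies.
Adoption Credit: 13% of the £19,100 excess over £102,500 is £2,483; credit = £8,500 − £2,483 = £6,017.
Total: £1,675 + £6,017 = £7,692.

£7,692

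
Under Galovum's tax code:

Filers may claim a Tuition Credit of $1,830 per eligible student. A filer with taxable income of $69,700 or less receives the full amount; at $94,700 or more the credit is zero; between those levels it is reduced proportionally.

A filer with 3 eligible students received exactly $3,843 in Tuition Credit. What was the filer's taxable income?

$77,200

Full credit = 3 × $1,830 = $5,490.
$3,843 is 3,843/5,490 of the full $5,490, so 1,647/5,490 of the $25,000 range has been used: income = $69,700 + $25,000 × 1,647/5,490 = $77,200.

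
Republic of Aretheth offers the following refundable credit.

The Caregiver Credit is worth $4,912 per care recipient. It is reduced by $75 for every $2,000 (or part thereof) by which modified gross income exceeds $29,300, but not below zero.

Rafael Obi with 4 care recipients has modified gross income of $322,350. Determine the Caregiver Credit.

$8,623

Caregiver Credit: base = 4 × $4,912 = $19,648. income exceeds $29,300 by $293,050, which is 147 full-or-partial $2,000 increments; reduction = 147 × $75 = $11,025, leaving $8,623.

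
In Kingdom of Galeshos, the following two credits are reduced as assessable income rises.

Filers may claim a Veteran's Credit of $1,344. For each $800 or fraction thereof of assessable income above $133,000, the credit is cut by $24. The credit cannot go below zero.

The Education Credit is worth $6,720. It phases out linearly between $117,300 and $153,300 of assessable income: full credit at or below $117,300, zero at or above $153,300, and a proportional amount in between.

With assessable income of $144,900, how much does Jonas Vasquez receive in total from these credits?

Veteran's Credit: income exceeds $133,000 by $11,900, which is 15 full-or-partial $800 increments; reduction = 15 × $24 = $360, leaving $984.
Education Credit: $144,900 is $27,600 into a $36,000 phase-out range, leaving 8,400/36,000 of the credit: $6,720 × 8,400/36,000 = $1,568.
Total: $984 + $1,568 = $2,552.

$2,552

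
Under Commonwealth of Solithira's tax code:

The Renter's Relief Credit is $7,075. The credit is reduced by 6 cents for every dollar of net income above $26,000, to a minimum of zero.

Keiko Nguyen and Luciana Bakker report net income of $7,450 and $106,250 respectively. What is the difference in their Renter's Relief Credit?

Keiko ($7,450): Renter's Relief Credit: $7,450 is at or below the $26,000 threshold, so the full $7,075 applies.
Luciana ($106,250): Renter's Relief Credit: 6% of the $80,250 excess over $26,000 is $4,815; credit = $7,075 − $4,815 = $2,260.
Difference: |$7,075 − $2,260| = $4,815.

$4,815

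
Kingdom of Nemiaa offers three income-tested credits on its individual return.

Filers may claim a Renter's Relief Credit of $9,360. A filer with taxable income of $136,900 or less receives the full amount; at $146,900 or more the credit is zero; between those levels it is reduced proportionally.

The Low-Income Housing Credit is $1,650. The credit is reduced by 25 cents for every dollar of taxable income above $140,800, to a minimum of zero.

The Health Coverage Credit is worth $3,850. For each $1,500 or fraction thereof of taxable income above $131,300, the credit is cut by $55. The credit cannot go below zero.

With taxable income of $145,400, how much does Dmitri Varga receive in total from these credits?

$5,204

Renter's Relief Credit: $145,400 is $8,500 into a $10,000 phase-out range, leaving 1,500/10,000 of the credit: $9,360 × 1,500/10,000 = $1,404.
Low-Income Housing Credit: 25% of the $4,600 excess over $140,800 is $1,150; credit = $1,650 − $1,150 = $500.
Health Coverage Credit: income exceeds $131,300 by $14,100, which is 10 full-or-partial $1,500 increments; reduction = 10 × $55 = $550, leaving $3,300.
Total: $1,404 + $500 + $3,300 = $5,204.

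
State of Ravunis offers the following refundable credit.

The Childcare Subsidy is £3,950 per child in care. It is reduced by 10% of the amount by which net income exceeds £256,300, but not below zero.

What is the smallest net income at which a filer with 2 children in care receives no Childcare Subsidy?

£335,300

Full credit = 2 × £3,950 = £7,900.
The credit falls by 10% of each pound above £256,300, so it reaches zero when the excess is £7,900 / 10% = £79,000: income = £256,300 + £79,000 = £335,300.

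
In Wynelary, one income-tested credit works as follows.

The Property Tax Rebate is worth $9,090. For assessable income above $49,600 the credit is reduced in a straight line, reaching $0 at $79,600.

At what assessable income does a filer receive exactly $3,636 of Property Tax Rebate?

$3,636 is 3,636/9,090 of the full $9,090, so 5,454/9,090 of the $30,000 range has been used: income = $49,600 + $30,000 × 5,454/9,090 = $67,600.

$67,600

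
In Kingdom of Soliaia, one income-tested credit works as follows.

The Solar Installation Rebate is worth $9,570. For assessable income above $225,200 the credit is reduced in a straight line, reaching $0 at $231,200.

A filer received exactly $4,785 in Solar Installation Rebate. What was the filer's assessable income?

$4,785 is 4,785/9,570 of the full $9,570, so 4,785/9,570 of the $6,000 range has been used: income = $225,200 + $6,000 × 4,785/9,570 = $228,200.

$228,200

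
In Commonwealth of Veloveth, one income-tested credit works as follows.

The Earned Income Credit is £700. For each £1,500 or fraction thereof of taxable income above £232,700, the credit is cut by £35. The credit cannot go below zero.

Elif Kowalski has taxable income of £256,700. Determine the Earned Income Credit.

Earned Income Credit: income exceeds £232,700 by £24,000, which is 16 full-or-partial £1,500 increments; reduction = 16 × £35 = £560, leaving £140.

£140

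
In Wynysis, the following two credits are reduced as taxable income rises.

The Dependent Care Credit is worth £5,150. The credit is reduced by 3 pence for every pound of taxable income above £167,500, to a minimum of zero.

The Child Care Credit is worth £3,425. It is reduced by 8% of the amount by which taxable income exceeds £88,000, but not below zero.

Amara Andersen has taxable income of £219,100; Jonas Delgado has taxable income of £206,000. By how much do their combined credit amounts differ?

£393

Amara (£219,100): Dependent Care Credit: 3% of the £51,600 excess over £167,500 is £1,548; credit = £5,150 − £1,548 = £3,602. Child Care Credit: 8% of the £131,100 excess over £88,000 is £10,488 ≥ base, so the credit is £0. total £3,602 + £0 = £3,602
Jonas (£206,000): Dependent Care Credit: 3% of the £38,500 excess over £167,500 is £1,155; credit = £5,150 − £1,155 = £3,995. Child Care Credit: 8% of the £118,000 excess over £88,000 is £9,440 ≥ base, so the credit is £0. total £3,995 + £0 = £3,995
Difference: |£3,602 − £3,995| = £393.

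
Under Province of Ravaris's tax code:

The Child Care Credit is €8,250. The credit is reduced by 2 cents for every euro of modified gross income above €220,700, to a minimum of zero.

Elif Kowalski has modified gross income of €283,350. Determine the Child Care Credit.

Child Care Credit: 2% of the €62,650 excess over €220,700 is €1,253; credit = €8,250 − €1,253 = €6,997.

€6,997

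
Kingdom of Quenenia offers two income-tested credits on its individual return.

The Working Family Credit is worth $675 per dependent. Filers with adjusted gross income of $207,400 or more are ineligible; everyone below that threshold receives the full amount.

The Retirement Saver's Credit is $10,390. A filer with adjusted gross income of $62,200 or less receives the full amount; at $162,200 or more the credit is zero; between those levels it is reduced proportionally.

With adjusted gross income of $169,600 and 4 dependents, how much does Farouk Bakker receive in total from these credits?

Working Family Credit: base = 4 × $675 = $2,700. $169,600 is below the $207,400 cutoff, so the full $2,700 applies.
Retirement Saver's Credit: $169,600 is at or above $162,200, so the credit is $0.
Total: $2,700 + $0 = $2,700.

$2,700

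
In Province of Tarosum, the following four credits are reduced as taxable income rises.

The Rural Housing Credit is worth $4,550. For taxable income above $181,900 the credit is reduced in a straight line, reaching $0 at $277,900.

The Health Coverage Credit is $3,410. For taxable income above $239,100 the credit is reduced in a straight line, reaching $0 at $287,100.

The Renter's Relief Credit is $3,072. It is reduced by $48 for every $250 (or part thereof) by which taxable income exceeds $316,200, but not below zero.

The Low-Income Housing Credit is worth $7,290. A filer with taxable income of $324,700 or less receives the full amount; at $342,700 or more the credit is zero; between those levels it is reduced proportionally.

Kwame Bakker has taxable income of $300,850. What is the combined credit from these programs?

$10,362

Rural Housing Credit: $300,850 is at or above $277,900, so the credit is $0.
Health Coverage Credit: $300,850 is at or above $287,100, so the credit is $0.
Renter's Relief Credit: $300,850 is at or below the $316,200 threshold, so the full $3,072 applies.
Low-Income Housing Credit: $300,850 is at or below the $324,700 threshold, so the full $7,290 applies.
Total: $0 + $0 + $3,072 + $7,290 = $10,362.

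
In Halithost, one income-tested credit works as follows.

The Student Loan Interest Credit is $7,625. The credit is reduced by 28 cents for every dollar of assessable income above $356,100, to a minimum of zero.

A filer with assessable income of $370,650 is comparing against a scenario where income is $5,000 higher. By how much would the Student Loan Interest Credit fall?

$1,400

At $370,650 — 28% of the $14,550 excess over $356,100 is $4,074; credit = $7,625 − $4,074 = $3,551.
At $375,650 — 28% of the $19,550 excess over $356,100 is $5,474; credit = $7,625 − $5,474 = $2,151.
Lost: $3,551 − $2,151 = $1,400.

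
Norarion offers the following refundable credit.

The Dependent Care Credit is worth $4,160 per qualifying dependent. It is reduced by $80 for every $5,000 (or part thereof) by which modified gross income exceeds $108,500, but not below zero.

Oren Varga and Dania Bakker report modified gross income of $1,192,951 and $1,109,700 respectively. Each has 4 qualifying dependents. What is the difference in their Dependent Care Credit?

Oren ($1,192,951): Dependent Care Credit: base = 4 × $4,160 = $16,640. income exceeds $108,500 by $1,084,451 → 217 increments × $80 = $17,360 ≥ base, so the credit is $0.
Dania ($1,109,700): Dependent Care Credit: base = 4 × $4,160 = $16,640. income exceeds $108,500 by $1,001,200, which is 201 full-or-partial $5,000 increments; reduction = 201 × $80 = $16,080, leaving $560.
Difference: |$0 − $560| = $560.

$560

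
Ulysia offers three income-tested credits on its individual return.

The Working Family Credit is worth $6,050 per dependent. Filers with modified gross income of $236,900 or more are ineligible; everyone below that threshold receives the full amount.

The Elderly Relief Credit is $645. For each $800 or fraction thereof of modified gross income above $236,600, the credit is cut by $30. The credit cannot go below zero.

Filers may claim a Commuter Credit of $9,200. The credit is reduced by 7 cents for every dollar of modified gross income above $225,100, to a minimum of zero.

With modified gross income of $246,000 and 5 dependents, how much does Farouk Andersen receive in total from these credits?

Working Family Credit: base = 5 × $6,050 = $30,250. $246,000 meets or exceeds the $236,900 cutoff, so the credit is $0.
Elderly Relief Credit: income exceeds $236,600 by $9,400, which is 12 full-or-partial $800 increments; reduction = 12 × $30 = $360, leaving $285.
Commuter Credit: 7% of the $20,900 excess over $225,100 is $1,463; credit = $9,200 − $1,463 = $7,737.
Total: $0 + $285 + $7,737 = $8,022.

$8,022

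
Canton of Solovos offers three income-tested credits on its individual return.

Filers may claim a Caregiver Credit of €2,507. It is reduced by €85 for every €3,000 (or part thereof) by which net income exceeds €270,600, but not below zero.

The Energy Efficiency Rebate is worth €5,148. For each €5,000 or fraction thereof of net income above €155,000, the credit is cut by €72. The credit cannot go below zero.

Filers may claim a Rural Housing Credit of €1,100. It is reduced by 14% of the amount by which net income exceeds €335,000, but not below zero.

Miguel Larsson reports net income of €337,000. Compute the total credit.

€3,856

Caregiver Credit: income exceeds €270,600 by €66,400, which is 23 full-or-partial €3,000 increments; reduction = 23 × €85 = €1,955, leaving €552.
Energy Efficiency Rebate: income exceeds €155,000 by €182,000, which is 37 full-or-partial €5,000 increments; reduction = 37 × €72 = €2,664, leaving €2,484.
Rural Housing Credit: 14% of the €2,000 excess over €335,000 is €280; credit = €1,100 − €280 = €820.
Total: €552 + €2,484 + €820 = €3,856.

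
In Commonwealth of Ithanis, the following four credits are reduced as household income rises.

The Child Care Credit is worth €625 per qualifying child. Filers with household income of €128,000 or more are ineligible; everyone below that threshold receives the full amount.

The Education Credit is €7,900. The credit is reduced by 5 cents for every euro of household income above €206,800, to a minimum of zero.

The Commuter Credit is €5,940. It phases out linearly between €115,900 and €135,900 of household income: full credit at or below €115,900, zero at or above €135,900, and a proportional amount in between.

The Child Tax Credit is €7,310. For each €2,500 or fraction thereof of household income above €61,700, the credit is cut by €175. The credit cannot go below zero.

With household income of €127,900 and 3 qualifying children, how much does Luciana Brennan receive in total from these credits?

€14,736

Child Care Credit: base = 3 × €625 = €1,875. €127,900 is below the €128,000 cutoff, so the full €1,875 applies.
Education Credit: €127,900 is at or below the €206,800 threshold, so the full €7,900 applies.
Commuter Credit: €127,900 is €12,000 into a €20,000 phase-out range, leaving 8,000/20,000 of the credit: €5,940 × 8,000/20,000 = €2,376.
Child Tax Credit: income exceeds €61,700 by €66,200, which is 27 full-or-partial €2,500 increments; reduction = 27 × €175 = €4,725, leaving €2,585.
Total: €1,875 + €7,900 + €2,376 + €2,585 = €14,736.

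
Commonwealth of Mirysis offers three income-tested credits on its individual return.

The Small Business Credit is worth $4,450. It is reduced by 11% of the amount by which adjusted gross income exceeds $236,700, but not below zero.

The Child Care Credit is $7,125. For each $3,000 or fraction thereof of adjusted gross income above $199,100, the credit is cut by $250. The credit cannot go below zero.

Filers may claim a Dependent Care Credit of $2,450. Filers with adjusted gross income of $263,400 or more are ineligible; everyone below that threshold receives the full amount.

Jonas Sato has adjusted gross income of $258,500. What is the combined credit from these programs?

Small Business Credit: 11% of the $21,800 excess over $236,700 is $2,398; credit = $4,450 − $2,398 = $2,052.
Child Care Credit: income exceeds $199,100 by $59,400, which is 20 full-or-partial $3,000 increments; reduction = 20 × $250 = $5,000, leaving $2,125.
Dependent Care Credit: $258,500 is below the $263,400 cutoff, so the full $2,450 applies.
Total: $2,052 + $2,125 + $2,450 = $6,627.

$6,627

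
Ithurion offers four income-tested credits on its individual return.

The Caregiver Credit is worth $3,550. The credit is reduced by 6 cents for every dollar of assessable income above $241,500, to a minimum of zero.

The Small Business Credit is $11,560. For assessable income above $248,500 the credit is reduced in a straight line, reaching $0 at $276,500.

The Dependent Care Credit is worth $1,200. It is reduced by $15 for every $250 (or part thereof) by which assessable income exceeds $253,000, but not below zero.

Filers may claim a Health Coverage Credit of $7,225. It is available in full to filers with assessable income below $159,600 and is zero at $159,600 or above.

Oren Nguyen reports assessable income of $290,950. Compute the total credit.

$583

Caregiver Credit: 6% of the $49,450 excess over $241,500 is $2,967; credit = $3,550 − $2,967 = $583.
Small Business Credit: $290,950 is at or above $276,500, so the credit is $0.
Dependent Care Credit: income exceeds $253,000 by $37,950 → 152 increments × $15 = $2,280 ≥ base, so the credit is $0.
Health Coverage Credit: $290,950 meets or exceeds the $159,600 cutoff, so the credit is $0.
Total: $583 + $0 + $0 + $0 = $583.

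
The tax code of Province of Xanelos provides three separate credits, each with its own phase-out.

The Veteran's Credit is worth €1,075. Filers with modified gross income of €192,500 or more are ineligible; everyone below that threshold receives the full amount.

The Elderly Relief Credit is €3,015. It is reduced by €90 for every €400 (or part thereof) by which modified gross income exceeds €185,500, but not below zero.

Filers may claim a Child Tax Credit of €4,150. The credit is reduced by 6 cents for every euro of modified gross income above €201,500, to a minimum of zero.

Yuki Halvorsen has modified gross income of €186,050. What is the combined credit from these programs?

Veteran's Credit: €186,050 is below the €192,500 cutoff, so the full €1,075 applies.
Elderly Relief Credit: income exceeds €185,500 by €550, which is 2 full-or-partial €400 increments; reduction = 2 × €90 = €180, leaving €2,835.
Child Tax Credit: €186,050 is at or below the €201,500 threshold, so the full €4,150 applies.
Total: €1,075 + €2,835 + €4,150 = €8,060.

€8,060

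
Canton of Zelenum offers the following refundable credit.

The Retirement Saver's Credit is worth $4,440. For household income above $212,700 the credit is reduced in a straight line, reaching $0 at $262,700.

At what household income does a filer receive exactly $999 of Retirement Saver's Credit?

$251,450

$999 is 999/4,440 of the full $4,440, so 3,441/4,440 of the $50,000 range has been used: income = $212,700 + $50,000 × 3,441/4,440 = $251,450.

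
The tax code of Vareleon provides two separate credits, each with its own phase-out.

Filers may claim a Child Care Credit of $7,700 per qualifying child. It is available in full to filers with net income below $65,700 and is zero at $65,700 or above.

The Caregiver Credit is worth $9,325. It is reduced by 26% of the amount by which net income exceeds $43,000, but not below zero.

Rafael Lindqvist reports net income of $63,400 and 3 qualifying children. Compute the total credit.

Child Care Credit: base = 3 × $7,700 = $23,100. $63,400 is below the $65,700 cutoff, so the full $23,100 applies.
Caregiver Credit: 26% of the $20,400 excess over $43,000 is $5,304; credit = $9,325 − $5,304 = $4,021.
Total: $23,100 + $4,021 = $27,121.

$27,121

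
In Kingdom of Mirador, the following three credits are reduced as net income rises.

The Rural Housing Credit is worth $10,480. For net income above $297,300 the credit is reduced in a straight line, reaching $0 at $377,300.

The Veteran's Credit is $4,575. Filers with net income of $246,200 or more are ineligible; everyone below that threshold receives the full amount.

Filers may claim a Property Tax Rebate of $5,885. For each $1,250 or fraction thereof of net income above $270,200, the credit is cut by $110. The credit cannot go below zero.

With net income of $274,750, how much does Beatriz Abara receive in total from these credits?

$15,925

Rural Housing Credit: $274,750 is at or below the $297,300 threshold, so the full $10,480 applies.
Veteran's Credit: $274,750 meets or exceeds the $246,200 cutoff, so the credit is $0.
Property Tax Rebate: income exceeds $270,200 by $4,550, which is 4 full-or-partial $1,250 increments; reduction = 4 × $110 = $440, leaving $5,445.
Total: $10,480 + $0 + $5,445 = $15,925.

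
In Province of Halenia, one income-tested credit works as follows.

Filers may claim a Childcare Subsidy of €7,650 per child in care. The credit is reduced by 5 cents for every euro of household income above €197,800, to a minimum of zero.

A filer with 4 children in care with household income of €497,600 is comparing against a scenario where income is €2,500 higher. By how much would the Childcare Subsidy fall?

€125

At €497,600 — base = 4 × €7,650 = €30,600. 5% of the €299,800 excess over €197,800 is €14,990; credit = €30,600 − €14,990 = €15,610.
At €500,100 — base = 4 × €7,650 = €30,600. 5% of the €302,300 excess over €197,800 is €15,115; credit = €30,600 − €15,115 = €15,485.
Lost: €15,610 − €15,485 = €125.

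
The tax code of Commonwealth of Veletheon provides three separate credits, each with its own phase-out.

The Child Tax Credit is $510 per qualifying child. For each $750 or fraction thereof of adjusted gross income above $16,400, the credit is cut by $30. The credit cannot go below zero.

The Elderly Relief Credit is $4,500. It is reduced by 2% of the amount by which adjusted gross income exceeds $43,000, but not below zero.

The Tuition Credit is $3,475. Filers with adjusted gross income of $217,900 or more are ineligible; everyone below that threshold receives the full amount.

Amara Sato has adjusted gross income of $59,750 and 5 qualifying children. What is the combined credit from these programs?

$8,450

Child Tax Credit: base = 5 × $510 = $2,550. income exceeds $16,400 by $43,350, which is 58 full-or-partial $750 increments; reduction = 58 × $30 = $1,740, leaving $810.
Elderly Relief Credit: 2% of the $16,750 excess over $43,000 is $335; credit = $4,500 − $335 = $4,165.
Tuition Credit: $59,750 is below the $217,900 cutoff, so the full $3,475 applies.
Total: $810 + $4,165 + $3,475 = $8,450.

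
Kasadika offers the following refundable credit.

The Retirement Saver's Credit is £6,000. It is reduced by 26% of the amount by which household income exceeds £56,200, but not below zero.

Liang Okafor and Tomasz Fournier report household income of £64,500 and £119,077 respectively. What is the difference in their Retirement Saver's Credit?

Liang (£64,500): Retirement Saver's Credit: 26% of the £8,300 excess over £56,200 is £2,158; credit = £6,000 − £2,158 = £3,842.
Tomasz (£119,077): Retirement Saver's Credit: 26% of the £62,877 excess over £56,200 is £16,348.02 ≥ base, so the credit is £0.
Difference: |£3,842 − £0| = £3,842.

£3,842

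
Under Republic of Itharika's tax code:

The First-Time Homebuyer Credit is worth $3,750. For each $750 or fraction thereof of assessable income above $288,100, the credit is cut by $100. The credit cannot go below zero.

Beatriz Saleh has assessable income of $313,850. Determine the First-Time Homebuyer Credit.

$250

First-Time Homebuyer Credit: income exceeds $288,100 by $25,750, which is 35 full-or-partial $750 increments; reduction = 35 × $100 = $3,500, leaving $250.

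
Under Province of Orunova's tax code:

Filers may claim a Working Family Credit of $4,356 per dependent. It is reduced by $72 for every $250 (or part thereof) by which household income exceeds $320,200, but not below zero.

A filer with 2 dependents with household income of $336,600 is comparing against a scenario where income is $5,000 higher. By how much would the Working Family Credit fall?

At $336,600 — base = 2 × $4,356 = $8,712. income exceeds $320,200 by $16,400, which is 66 full-or-partial $250 increments; reduction = 66 × $72 = $4,752, leaving $3,960.
At $341,600 — base = 2 × $4,356 = $8,712. income exceeds $320,200 by $21,400, which is 86 full-or-partial $250 increments; reduction = 86 × $72 = $6,192, leaving $2,520.
Lost: $3,960 − $2,520 = $1,440.

$1,440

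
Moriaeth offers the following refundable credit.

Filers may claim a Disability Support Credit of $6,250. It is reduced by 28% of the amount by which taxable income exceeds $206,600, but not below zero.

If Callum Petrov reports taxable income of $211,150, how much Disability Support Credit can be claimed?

$4,976

Disability Support Credit: 28% of the $4,550 excess over $206,600 is $1,274; credit = $6,250 − $1,274 = $4,976.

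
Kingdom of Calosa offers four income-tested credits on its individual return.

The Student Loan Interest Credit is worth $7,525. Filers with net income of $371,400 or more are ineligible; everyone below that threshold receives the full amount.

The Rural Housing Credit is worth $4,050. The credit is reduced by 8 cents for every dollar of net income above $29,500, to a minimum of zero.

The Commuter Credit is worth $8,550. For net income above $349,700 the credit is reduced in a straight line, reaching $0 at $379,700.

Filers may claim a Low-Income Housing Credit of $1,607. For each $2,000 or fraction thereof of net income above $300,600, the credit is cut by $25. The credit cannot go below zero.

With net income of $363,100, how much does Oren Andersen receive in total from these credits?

$13,063

Student Loan Interest Credit: $363,100 is below the $371,400 cutoff, so the full $7,525 applies.
Rural Housing Credit: 8% of the $333,600 excess over $29,500 is $26,688 ≥ base, so the credit is $0.
Commuter Credit: $363,100 is $13,400 into a $30,000 phase-out range, leaving 16,600/30,000 of the credit: $8,550 × 16,600/30,000 = $4,731.
Low-Income Housing Credit: income exceeds $300,600 by $62,500, which is 32 full-or-partial $2,000 increments; reduction = 32 × $25 = $800, leaving $807.
Total: $7,525 + $0 + $4,731 + $807 = $13,063.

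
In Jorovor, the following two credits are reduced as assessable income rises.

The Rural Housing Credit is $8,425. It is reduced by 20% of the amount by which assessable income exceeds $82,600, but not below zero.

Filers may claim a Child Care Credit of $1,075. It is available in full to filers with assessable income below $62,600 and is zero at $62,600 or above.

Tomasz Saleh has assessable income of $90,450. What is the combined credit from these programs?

$6,855

Rural Housing Credit: 20% of the $7,850 excess over $82,600 is $1,570; credit = $8,425 − $1,570 = $6,855.
Child Care Credit: $90,450 meets or exceeds the $62,600 cutoff, so the credit is $0.
Total: $6,855 + $0 = $6,855.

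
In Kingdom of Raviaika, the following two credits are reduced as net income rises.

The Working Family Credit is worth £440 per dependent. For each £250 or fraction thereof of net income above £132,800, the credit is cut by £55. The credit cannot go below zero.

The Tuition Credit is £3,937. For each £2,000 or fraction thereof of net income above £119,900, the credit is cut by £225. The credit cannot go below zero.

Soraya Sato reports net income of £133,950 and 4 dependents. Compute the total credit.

£3,622

Working Family Credit: base = 4 × £440 = £1,760. income exceeds £132,800 by £1,150, which is 5 full-or-partial £250 increments; reduction = 5 × £55 = £275, leaving £1,485.
Tuition Credit: income exceeds £119,900 by £14,050, which is 8 full-or-partial £2,000 increments; reduction = 8 × £225 = £1,800, leaving £2,137.
Total: £1,485 + £2,137 = £3,622.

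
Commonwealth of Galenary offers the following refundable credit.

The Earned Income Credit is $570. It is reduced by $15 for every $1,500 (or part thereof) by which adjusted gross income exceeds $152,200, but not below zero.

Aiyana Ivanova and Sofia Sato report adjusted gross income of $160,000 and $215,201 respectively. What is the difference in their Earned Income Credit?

Aiyana ($160,000): Earned Income Credit: income exceeds $152,200 by $7,800, which is 6 full-or-partial $1,500 increments; reduction = 6 × $15 = $90, leaving $480.
Sofia ($215,201): Earned Income Credit: income exceeds $152,200 by $63,001 → 43 increments × $15 = $645 ≥ base, so the credit is $0.
Difference: |$480 − $0| = $480.

$480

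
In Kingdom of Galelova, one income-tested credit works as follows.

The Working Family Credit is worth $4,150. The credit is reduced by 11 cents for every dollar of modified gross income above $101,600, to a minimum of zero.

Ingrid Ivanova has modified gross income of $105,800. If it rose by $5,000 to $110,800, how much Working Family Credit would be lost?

$550

At $105,800 — 11% of the $4,200 excess over $101,600 is $462; credit = $4,150 − $462 = $3,688.
At $110,800 — 11% of the $9,200 excess over $101,600 is $1,012; credit = $4,150 − $1,012 = $3,138.
Lost: $3,688 − $3,138 = $550.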